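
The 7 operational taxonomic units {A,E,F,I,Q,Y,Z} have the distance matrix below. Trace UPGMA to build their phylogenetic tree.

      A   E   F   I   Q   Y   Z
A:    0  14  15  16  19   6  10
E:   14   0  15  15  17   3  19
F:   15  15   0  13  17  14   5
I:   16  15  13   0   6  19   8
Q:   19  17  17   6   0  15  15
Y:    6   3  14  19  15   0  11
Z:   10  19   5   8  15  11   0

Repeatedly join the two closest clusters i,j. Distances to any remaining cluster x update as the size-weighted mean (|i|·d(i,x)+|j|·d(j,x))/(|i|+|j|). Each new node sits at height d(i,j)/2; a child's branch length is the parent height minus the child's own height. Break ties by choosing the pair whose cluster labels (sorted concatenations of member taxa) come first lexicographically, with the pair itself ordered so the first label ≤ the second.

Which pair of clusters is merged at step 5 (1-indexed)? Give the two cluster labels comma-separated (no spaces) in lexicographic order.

1. join E+Y (d=3) ⇒ EY; edges |E|=3/2, |Y|=3/2
  updated: d(A,EY)=10, d(EY,F)=29/2, d(EY,I)=17, d(EY,Q)=16, d(EY,Z)=15
2. join F+Z (d=5) ⇒ FZ; edges |F|=5/2, |Z|=5/2
  updated: d(A,FZ)=25/2, d(EY,FZ)=59/4, d(FZ,I)=21/2, d(FZ,Q)=16
3. join I+Q (d=6) ⇒ IQ; edges |I|=3, |Q|=3
  updated: d(A,IQ)=35/2, d(EY,IQ)=33/2, d(FZ,IQ)=53/4
4. join A+EY (d=10) ⇒ AEY; edges |A|=5, |EY|=7/2
  updated: d(AEY,FZ)=14, d(AEY,IQ)=101/6
5. join FZ+IQ (d=53/4) ⇒ FIQZ; edges |FZ|=33/8, |IQ|=29/8
  updated: d(AEY,FIQZ)=185/12
6. join AEY+FIQZ (d=185/12) ⇒ AEFIQYZ; edges |AEY|=65/24, |FIQZ|=13/12
final tree: ((A:5,(E:3/2,Y:3/2):7/2):65/24,((F:5/2,Z:5/2):33/8,(I:3,Q:3):29/8):13/12)
total length: 817/24

FZ,IQ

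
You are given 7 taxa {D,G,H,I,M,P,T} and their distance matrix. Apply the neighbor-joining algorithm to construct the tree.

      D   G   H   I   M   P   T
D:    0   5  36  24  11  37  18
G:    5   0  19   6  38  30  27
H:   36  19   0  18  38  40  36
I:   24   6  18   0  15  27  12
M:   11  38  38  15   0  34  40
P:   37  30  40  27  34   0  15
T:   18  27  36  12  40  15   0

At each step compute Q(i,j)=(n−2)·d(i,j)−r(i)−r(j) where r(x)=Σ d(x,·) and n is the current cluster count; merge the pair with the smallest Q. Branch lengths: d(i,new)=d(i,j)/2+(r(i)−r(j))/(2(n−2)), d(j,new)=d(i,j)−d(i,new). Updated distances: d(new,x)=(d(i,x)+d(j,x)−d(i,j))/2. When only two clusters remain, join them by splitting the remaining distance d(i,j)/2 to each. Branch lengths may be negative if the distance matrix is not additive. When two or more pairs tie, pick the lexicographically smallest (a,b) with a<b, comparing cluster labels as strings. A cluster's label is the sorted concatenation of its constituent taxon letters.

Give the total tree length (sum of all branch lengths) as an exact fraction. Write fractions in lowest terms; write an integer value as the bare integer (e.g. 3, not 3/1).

70

1. join P+T (d=15, Q=-256) ⇒ PT; edges |P|=11, |T|=4
  updated: d(D,PT)=20, d(G,PT)=21, d(H,PT)=61/2, d(I,PT)=12, d(M,PT)=59/2
2. join D+M (d=11, Q=-367/2) ⇒ DM; edges |D|=17/16, |M|=159/16
  updated: d(DM,G)=16, d(DM,H)=63/2, d(DM,I)=14, d(DM,PT)=77/4
3. join DM+PT (d=77/4, Q=-423/4) ⇒ DMPT; edges |DM|=223/24, |PT|=239/24
  updated: d(DMPT,G)=71/8, d(DMPT,H)=171/8, d(DMPT,I)=27/8
4. join DMPT+I (d=27/8, Q=-217/4) ⇒ DIMPT; edges |DMPT|=13/4, |I|=1/8
  updated: d(DIMPT,G)=23/4, d(DIMPT,H)=18
5. join DIMPT+G (d=23/4, Q=-171/4) ⇒ DGIMPT; edges |DIMPT|=19/8, |G|=27/8
  updated: d(DGIMPT,H)=125/8
6. join DGIMPT+H (d=125/8) ⇒ DGHIMPT; edges |DGIMPT|=125/16, |H|=125/16
final tree: (((((D:17/16,M:159/16):223/24,(P:11,T:4):239/24):13/4,I:1/8):19/8,G:27/8):125/16,H:125/16)
total length: 70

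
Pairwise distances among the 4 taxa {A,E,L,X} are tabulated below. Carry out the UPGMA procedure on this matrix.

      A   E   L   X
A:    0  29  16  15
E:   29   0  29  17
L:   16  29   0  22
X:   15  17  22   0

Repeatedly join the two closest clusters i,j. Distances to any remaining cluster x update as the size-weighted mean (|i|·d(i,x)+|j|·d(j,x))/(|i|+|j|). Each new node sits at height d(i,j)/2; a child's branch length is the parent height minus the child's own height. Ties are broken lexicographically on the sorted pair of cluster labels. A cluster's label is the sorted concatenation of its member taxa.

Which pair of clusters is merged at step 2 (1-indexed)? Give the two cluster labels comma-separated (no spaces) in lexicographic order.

AX,L

step 1: merge (A,X) at d=15; branch lengths A→15/2, X→15/2; new cluster AX
  updated: d(AX,E)=23, d(AX,L)=19
step 2: merge (AX,L) at d=19; branch lengths AX→2, L→19/2; new cluster ALX
  updated: d(ALX,E)=25
step 3: merge (ALX,E) at d=25; branch lengths ALX→3, E→25/2; new cluster AELX
final tree: (((A:15/2,X:15/2):2,L:19/2):3,E:25/2)
total length: 42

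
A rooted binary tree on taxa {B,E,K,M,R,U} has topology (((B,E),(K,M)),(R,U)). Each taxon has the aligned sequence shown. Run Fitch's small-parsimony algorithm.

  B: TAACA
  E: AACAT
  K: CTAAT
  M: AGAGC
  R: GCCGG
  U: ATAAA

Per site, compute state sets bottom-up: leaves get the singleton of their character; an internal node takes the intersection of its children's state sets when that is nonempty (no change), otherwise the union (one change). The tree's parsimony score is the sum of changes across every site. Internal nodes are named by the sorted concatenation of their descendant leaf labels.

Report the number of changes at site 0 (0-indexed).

[col 0] BE: children B:{T}, E:{A} ∪→ {A,T}; cost 1
[col 0] KM: children K:{C}, M:{A} ∪→ {A,C}; cost 1
[col 0] BEKM: children BE:{A,T}, KM:{A,C} ∩→ {A}; cost 0
[col 0] RU: children R:{G}, U:{A} ∪→ {A,G}; cost 1
[col 0] BEKMRU: children BEKM:{A}, RU:{A,G} ∩→ {A}; cost 0
[col 1] BE: children B:{A}, E:{A} ∩→ {A}; cost 0
[col 1] KM: children K:{T}, M:{G} ∪→ {G,T}; cost 1
[col 1] BEKM: children BE:{A}, KM:{G,T} ∪→ {A,G,T}; cost 1
[col 1] RU: children R:{C}, U:{T} ∪→ {C,T}; cost 1
[col 1] BEKMRU: children BEKM:{A,G,T}, RU:{C,T} ∩→ {T}; cost 0
[col 2] BE: children B:{A}, E:{C} ∪→ {A,C}; cost 1
[col 2] KM: children K:{A}, M:{A} ∩→ {A}; cost 0
[col 2] BEKM: children BE:{A,C}, KM:{A} ∩→ {A}; cost 0
[col 2] RU: children R:{C}, U:{A} ∪→ {A,C}; cost 1
[col 2] BEKMRU: children BEKM:{A}, RU:{A,C} ∩→ {A}; cost 0
[col 3] BE: children B:{C}, E:{A} ∪→ {A,C}; cost 1
[col 3] KM: children K:{A}, M:{G} ∪→ {A,G}; cost 1
[col 3] BEKM: children BE:{A,C}, KM:{A,G} ∩→ {A}; cost 0
[col 3] RU: children R:{G}, U:{A} ∪→ {A,G}; cost 1
[col 3] BEKMRU: children BEKM:{A}, RU:{A,G} ∩→ {A}; cost 0
[col 4] BE: children B:{A}, E:{T} ∪→ {A,T}; cost 1
[col 4] KM: children K:{T}, M:{C} ∪→ {C,T}; cost 1
[col 4] BEKM: children BE:{A,T}, KM:{C,T} ∩→ {T}; cost 0
[col 4] RU: children R:{G}, U:{A} ∪→ {A,G}; cost 1
[col 4] BEKMRU: children BEKM:{T}, RU:{A,G} ∪→ {A,G,T}; cost 1
per-site changes: [3, 3, 2, 3, 4]; total = 15

3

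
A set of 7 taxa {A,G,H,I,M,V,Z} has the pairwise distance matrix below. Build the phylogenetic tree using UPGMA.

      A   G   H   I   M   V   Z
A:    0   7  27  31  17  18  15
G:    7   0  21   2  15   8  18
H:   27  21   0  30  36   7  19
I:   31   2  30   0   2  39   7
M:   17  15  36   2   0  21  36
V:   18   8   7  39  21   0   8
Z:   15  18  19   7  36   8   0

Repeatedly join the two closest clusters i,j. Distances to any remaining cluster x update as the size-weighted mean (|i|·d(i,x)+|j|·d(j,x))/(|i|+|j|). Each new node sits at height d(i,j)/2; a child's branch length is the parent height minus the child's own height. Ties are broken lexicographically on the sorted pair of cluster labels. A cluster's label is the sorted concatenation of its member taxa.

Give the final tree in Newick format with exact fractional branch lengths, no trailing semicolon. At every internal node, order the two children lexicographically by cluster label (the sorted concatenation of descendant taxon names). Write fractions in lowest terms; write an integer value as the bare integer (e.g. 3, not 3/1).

((A:55/6,((G:1,I:1):13/4,M:17/4):59/12):7/3,((H:7/2,V:7/2):13/4,Z:27/4):19/4)

step 1: merge (G,I) at d=2; branch lengths G→1, I→1; new cluster GI
  updated: d(A,GI)=19, d(GI,H)=51/2, d(GI,M)=17/2, d(GI,V)=47/2, d(GI,Z)=25/2
step 2: merge (H,V) at d=7; branch lengths H→7/2, V→7/2; new cluster HV
  updated: d(A,HV)=45/2, d(GI,HV)=49/2, d(HV,M)=57/2, d(HV,Z)=27/2
step 3: merge (GI,M) at d=17/2; branch lengths GI→13/4, M→17/4; new cluster GIM
  updated: d(A,GIM)=55/3, d(GIM,HV)=155/6, d(GIM,Z)=61/3
step 4: merge (HV,Z) at d=27/2; branch lengths HV→13/4, Z→27/4; new cluster HVZ
  updated: d(A,HVZ)=20, d(GIM,HVZ)=24
step 5: merge (A,GIM) at d=55/3; branch lengths A→55/6, GIM→59/12; new cluster AGIM
  updated: d(AGIM,HVZ)=23
step 6: merge (AGIM,HVZ) at d=23; branch lengths AGIM→7/3, HVZ→19/4; new cluster AGHIMVZ
final tree: ((A:55/6,((G:1,I:1):13/4,M:17/4):59/12):7/3,((H:7/2,V:7/2):13/4,Z:27/4):19/4)
total length: 143/3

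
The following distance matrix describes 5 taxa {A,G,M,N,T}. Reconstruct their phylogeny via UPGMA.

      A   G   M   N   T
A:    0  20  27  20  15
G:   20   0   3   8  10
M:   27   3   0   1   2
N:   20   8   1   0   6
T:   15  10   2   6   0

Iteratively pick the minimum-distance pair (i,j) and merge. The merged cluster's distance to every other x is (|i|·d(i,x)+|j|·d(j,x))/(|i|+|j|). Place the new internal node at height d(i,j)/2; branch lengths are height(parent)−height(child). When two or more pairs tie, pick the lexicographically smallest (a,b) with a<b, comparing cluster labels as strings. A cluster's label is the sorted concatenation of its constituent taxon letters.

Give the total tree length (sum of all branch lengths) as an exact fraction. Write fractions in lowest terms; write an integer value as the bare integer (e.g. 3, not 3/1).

53/2

iteration 1: select M,N (d=1); attach at lengths (1/2, 1/2); label the merged cluster MN
  updated: d(A,MN)=47/2, d(G,MN)=11/2, d(MN,T)=4
iteration 2: select MN,T (d=4); attach at lengths (3/2, 2); label the merged cluster MNT
  updated: d(A,MNT)=62/3, d(G,MNT)=7
iteration 3: select G,MNT (d=7); attach at lengths (7/2, 3/2); label the merged cluster GMNT
  updated: d(A,GMNT)=41/2
iteration 4: select A,GMNT (d=41/2); attach at lengths (41/4, 27/4); label the merged cluster AGMNT
final tree: (A:41/4,(G:7/2,((M:1/2,N:1/2):3/2,T:2):3/2):27/4)
total length: 53/2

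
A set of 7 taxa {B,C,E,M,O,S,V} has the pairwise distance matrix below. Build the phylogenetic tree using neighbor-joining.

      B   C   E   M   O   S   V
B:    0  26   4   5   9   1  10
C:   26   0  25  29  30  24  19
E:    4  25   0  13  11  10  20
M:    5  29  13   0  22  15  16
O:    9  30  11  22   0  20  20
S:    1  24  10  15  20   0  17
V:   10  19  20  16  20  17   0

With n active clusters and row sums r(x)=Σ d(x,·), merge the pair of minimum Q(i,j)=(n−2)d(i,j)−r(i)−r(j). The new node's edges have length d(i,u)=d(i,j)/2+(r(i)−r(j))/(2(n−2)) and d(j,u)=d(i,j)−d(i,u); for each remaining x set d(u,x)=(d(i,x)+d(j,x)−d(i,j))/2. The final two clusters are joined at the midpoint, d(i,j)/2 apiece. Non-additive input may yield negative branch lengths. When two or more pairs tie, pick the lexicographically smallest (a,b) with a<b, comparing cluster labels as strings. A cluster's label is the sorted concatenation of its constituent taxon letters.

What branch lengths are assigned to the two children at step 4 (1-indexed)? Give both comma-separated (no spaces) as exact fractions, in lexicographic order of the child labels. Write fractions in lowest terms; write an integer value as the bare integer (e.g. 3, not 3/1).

15/8,23/8

iteration 1: select C,V (d=19, Q=-160); attach at lengths (73/5, 22/5); label the merged cluster CV
  updated: d(B,CV)=17/2, d(CV,E)=13, d(CV,M)=13, d(CV,O)=31/2, d(CV,S)=11
iteration 2: select E,O (d=11, Q=-169/2); attach at lengths (35/16, 141/16); label the merged cluster EO
  updated: d(B,EO)=1, d(CV,EO)=35/4, d(EO,M)=12, d(EO,S)=19/2
iteration 3: select B,S (d=1, Q=-49); attach at lengths (-3, 4); label the merged cluster BS
  updated: d(BS,CV)=37/4, d(BS,EO)=19/4, d(BS,M)=19/2
iteration 4: select BS,EO (d=19/4, Q=-79/2); attach at lengths (15/8, 23/8); label the merged cluster BEOS
  updated: d(BEOS,CV)=53/8, d(BEOS,M)=67/8
iteration 5: select BEOS,CV (d=53/8, Q=-28); attach at lengths (1, 45/8); label the merged cluster BCEOSV
  updated: d(BCEOSV,M)=59/8
iteration 6: select BCEOSV,M (d=59/8); attach at lengths (59/16, 59/16); label the merged cluster BCEMOSV
final tree: ((((B:-3,S:4):15/8,(E:35/16,O:141/16):23/8):1,(C:73/5,V:22/5):45/8):59/16,M:59/16)
total length: 199/4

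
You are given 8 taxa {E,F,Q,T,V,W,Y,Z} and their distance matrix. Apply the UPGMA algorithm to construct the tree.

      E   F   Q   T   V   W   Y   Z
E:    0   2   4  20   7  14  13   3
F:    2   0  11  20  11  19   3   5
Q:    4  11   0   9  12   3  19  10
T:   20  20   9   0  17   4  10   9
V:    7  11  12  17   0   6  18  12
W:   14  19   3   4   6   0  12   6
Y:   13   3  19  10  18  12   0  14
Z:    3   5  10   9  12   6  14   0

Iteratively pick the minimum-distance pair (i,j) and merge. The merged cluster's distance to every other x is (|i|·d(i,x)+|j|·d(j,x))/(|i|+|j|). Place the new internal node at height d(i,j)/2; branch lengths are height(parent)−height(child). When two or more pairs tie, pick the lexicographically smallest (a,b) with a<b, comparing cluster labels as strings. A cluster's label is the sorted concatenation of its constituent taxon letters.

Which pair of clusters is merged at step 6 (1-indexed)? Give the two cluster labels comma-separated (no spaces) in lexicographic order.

EFVZ,Y

iteration 1: select E,F (d=2); attach at lengths (1, 1); label the merged cluster EF
  updated: d(EF,Q)=15/2, d(EF,T)=20, d(EF,V)=9, d(EF,W)=33/2, d(EF,Y)=8, d(EF,Z)=4
iteration 2: select Q,W (d=3); attach at lengths (3/2, 3/2); label the merged cluster QW
  updated: d(EF,QW)=12, d(QW,T)=13/2, d(QW,V)=9, d(QW,Y)=31/2, d(QW,Z)=8
iteration 3: select EF,Z (d=4); attach at lengths (1, 2); label the merged cluster EFZ
  updated: d(EFZ,QW)=32/3, d(EFZ,T)=49/3, d(EFZ,V)=10, d(EFZ,Y)=10
iteration 4: select QW,T (d=13/2); attach at lengths (7/4, 13/4); label the merged cluster QTW
  updated: d(EFZ,QTW)=113/9, d(QTW,V)=35/3, d(QTW,Y)=41/3
iteration 5: select EFZ,V (d=10); attach at lengths (3, 5); label the merged cluster EFVZ
  updated: d(EFVZ,QTW)=37/3, d(EFVZ,Y)=12
iteration 6: select EFVZ,Y (d=12); attach at lengths (1, 6); label the merged cluster EFVYZ
  updated: d(EFVYZ,QTW)=63/5
iteration 7: select EFVYZ,QTW (d=63/5); attach at lengths (3/10, 61/20); label the merged cluster EFQTVWYZ
final tree: (((((E:1,F:1):1,Z:2):3,V:5):1,Y:6):3/10,((Q:3/2,W:3/2):7/4,T:13/4):61/20)
total length: 627/20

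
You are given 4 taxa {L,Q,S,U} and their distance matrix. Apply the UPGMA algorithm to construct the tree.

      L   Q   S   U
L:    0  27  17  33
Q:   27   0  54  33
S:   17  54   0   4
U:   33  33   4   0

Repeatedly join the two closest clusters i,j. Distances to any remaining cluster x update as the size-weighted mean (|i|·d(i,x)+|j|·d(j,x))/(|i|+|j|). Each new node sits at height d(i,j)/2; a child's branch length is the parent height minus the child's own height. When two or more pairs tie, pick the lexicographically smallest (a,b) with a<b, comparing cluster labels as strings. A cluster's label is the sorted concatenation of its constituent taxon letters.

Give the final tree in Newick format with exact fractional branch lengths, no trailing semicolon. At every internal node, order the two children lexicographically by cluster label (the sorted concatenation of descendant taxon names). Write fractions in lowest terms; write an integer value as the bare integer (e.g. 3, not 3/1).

1. join S+U (d=4) ⇒ SU; edges |S|=2, |U|=2
  updated: d(L,SU)=25, d(Q,SU)=87/2
2. join L+SU (d=25) ⇒ LSU; edges |L|=25/2, |SU|=21/2
  updated: d(LSU,Q)=38
3. join LSU+Q (d=38) ⇒ LQSU; edges |LSU|=13/2, |Q|=19
final tree: ((L:25/2,(S:2,U:2):21/2):13/2,Q:19)
total length: 105/2

((L:25/2,(S:2,U:2):21/2):13/2,Q:19)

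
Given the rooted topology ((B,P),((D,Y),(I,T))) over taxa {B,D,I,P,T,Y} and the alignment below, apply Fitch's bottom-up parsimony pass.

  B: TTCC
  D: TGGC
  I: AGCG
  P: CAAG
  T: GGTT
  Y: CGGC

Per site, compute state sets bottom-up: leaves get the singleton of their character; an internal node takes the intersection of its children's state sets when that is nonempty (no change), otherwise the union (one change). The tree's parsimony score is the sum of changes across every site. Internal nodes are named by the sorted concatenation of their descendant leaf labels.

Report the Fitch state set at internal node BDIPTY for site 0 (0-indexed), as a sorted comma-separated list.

site 0, node BP: B={T} ∪ P={C} → {C,T} (+1)
site 0, node DY: D={T} ∪ Y={C} → {C,T} (+1)
site 0, node IT: I={A} ∪ T={G} → {A,G} (+1)
site 0, node DITY: DY={C,T} ∪ IT={A,G} → {A,C,G,T} (+1)
site 0, node BDIPTY: BP={C,T} ∩ DITY={A,C,G,T} → {C,T} (+0)
site 1, node BP: B={T} ∪ P={A} → {A,T} (+1)
site 1, node DY: D={G} ∩ Y={G} → {G} (+0)
site 1, node IT: I={G} ∩ T={G} → {G} (+0)
site 1, node DITY: DY={G} ∩ IT={G} → {G} (+0)
site 1, node BDIPTY: BP={A,T} ∪ DITY={G} → {A,G,T} (+1)
site 2, node BP: B={C} ∪ P={A} → {A,C} (+1)
site 2, node DY: D={G} ∩ Y={G} → {G} (+0)
site 2, node IT: I={C} ∪ T={T} → {C,T} (+1)
site 2, node DITY: DY={G} ∪ IT={C,T} → {C,G,T} (+1)
site 2, node BDIPTY: BP={A,C} ∩ DITY={C,G,T} → {C} (+0)
site 3, node BP: B={C} ∪ P={G} → {C,G} (+1)
site 3, node DY: D={C} ∩ Y={C} → {C} (+0)
site 3, node IT: I={G} ∪ T={T} → {G,T} (+1)
site 3, node DITY: DY={C} ∪ IT={G,T} → {C,G,T} (+1)
site 3, node BDIPTY: BP={C,G} ∩ DITY={C,G,T} → {C,G} (+0)
per-site changes: [4, 2, 3, 3]; total = 12

C,T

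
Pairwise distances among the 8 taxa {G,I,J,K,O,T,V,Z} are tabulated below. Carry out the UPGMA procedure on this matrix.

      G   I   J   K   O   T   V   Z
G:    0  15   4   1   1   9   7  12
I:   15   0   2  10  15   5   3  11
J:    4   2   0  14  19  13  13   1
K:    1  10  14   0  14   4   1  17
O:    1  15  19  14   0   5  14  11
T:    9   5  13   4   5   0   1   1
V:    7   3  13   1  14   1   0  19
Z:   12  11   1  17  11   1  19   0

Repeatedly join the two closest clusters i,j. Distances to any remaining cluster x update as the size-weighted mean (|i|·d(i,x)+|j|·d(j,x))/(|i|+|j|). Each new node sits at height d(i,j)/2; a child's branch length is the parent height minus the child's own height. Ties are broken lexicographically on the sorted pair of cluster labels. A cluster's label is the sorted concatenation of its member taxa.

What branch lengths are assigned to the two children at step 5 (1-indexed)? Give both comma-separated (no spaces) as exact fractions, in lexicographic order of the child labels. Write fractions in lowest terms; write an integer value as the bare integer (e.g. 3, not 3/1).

13/4,15/4

1. join G+K (d=1) ⇒ GK; edges |G|=1/2, |K|=1/2
  updated: d(GK,I)=25/2, d(GK,J)=9, d(GK,O)=15/2, d(GK,T)=13/2, d(GK,V)=4, d(GK,Z)=29/2
2. join J+Z (d=1) ⇒ JZ; edges |J|=1/2, |Z|=1/2
  updated: d(GK,JZ)=47/4, d(I,JZ)=13/2, d(JZ,O)=15, d(JZ,T)=7, d(JZ,V)=16
3. join T+V (d=1) ⇒ TV; edges |T|=1/2, |V|=1/2
  updated: d(GK,TV)=21/4, d(I,TV)=4, d(JZ,TV)=23/2, d(O,TV)=19/2
4. join I+TV (d=4) ⇒ ITV; edges |I|=2, |TV|=3/2
  updated: d(GK,ITV)=23/3, d(ITV,JZ)=59/6, d(ITV,O)=34/3
5. join GK+O (d=15/2) ⇒ GKO; edges |GK|=13/4, |O|=15/4
  updated: d(GKO,ITV)=80/9, d(GKO,JZ)=77/6
6. join GKO+ITV (d=80/9) ⇒ GIKOTV; edges |GKO|=25/36, |ITV|=22/9
  updated: d(GIKOTV,JZ)=34/3
7. join GIKOTV+JZ (d=34/3) ⇒ GIJKOTVZ; edges |GIKOTV|=11/9, |JZ|=31/6
final tree: ((((G:1/2,K:1/2):13/4,O:15/4):25/36,(I:2,(T:1/2,V:1/2):3/2):22/9):11/9,(J:1/2,Z:1/2):31/6)
total length: 829/36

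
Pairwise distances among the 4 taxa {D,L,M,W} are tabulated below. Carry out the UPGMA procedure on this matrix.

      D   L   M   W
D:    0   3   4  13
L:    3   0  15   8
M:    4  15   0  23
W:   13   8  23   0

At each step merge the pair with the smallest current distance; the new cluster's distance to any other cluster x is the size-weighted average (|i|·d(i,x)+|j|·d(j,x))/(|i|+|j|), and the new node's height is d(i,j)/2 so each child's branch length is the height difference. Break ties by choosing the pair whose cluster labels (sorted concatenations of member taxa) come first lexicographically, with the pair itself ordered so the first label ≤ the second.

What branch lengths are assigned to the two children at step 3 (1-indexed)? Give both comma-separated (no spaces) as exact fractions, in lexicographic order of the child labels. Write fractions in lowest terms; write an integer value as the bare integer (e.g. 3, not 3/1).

1. join D+L (d=3) ⇒ DL; edges |D|=3/2, |L|=3/2
  updated: d(DL,M)=19/2, d(DL,W)=21/2
2. join DL+M (d=19/2) ⇒ DLM; edges |DL|=13/4, |M|=19/4
  updated: d(DLM,W)=44/3
3. join DLM+W (d=44/3) ⇒ DLMW; edges |DLM|=31/12, |W|=22/3
final tree: (((D:3/2,L:3/2):13/4,M:19/4):31/12,W:22/3)
total length: 251/12

31/12,22/3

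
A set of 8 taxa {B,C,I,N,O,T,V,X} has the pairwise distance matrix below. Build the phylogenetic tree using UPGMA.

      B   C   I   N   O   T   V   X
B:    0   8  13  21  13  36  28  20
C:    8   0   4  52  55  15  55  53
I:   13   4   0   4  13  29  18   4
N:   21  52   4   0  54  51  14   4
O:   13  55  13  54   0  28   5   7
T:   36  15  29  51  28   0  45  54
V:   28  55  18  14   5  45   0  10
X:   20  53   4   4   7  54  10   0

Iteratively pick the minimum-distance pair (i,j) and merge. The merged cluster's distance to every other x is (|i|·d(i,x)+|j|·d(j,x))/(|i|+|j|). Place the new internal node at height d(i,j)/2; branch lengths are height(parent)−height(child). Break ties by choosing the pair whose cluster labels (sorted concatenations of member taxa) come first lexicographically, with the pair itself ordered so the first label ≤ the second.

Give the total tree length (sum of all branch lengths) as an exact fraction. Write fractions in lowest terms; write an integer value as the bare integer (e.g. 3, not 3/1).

407/6

1. join C+I (d=4) ⇒ CI; edges |C|=2, |I|=2
  updated: d(B,CI)=21/2, d(CI,N)=28, d(CI,O)=34, d(CI,T)=22, d(CI,V)=73/2, d(CI,X)=57/2
2. join N+X (d=4) ⇒ NX; edges |N|=2, |X|=2
  updated: d(B,NX)=41/2, d(CI,NX)=113/4, d(NX,O)=61/2, d(NX,T)=105/2, d(NX,V)=12
3. join O+V (d=5) ⇒ OV; edges |O|=5/2, |V|=5/2
  updated: d(B,OV)=41/2, d(CI,OV)=141/4, d(NX,OV)=85/4, d(OV,T)=73/2
4. join B+CI (d=21/2) ⇒ BCI; edges |B|=21/4, |CI|=13/4
  updated: d(BCI,NX)=77/3, d(BCI,OV)=91/3, d(BCI,T)=80/3
5. join NX+OV (d=85/4) ⇒ NOVX; edges |NX|=69/8, |OV|=65/8
  updated: d(BCI,NOVX)=28, d(NOVX,T)=89/2
6. join BCI+T (d=80/3) ⇒ BCIT; edges |BCI|=97/12, |T|=40/3
  updated: d(BCIT,NOVX)=257/8
7. join BCIT+NOVX (d=257/8) ⇒ BCINOTVX; edges |BCIT|=131/48, |NOVX|=87/16
final tree: (((B:21/4,(C:2,I:2):13/4):97/12,T:40/3):131/48,((N:2,X:2):69/8,(O:5/2,V:5/2):65/8):87/16)
total length: 407/6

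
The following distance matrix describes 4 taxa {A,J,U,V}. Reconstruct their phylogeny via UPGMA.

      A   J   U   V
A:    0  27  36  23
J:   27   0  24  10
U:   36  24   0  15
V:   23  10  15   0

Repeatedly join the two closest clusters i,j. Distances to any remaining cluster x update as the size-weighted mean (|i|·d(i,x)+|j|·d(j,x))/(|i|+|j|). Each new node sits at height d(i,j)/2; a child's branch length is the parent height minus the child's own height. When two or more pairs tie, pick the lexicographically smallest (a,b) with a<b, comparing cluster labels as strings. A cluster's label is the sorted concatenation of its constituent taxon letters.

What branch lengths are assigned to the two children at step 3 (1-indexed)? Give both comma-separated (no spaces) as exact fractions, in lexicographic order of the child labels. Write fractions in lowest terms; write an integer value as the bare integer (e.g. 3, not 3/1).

step 1: merge (J,V) at d=10; branch lengths J→5, V→5; new cluster JV
  updated: d(A,JV)=25, d(JV,U)=39/2
step 2: merge (JV,U) at d=39/2; branch lengths JV→19/4, U→39/4; new cluster JUV
  updated: d(A,JUV)=86/3
step 3: merge (A,JUV) at d=86/3; branch lengths A→43/3, JUV→55/12; new cluster AJUV
final tree: (A:43/3,((J:5,V:5):19/4,U:39/4):55/12)
total length: 521/12

43/3,55/12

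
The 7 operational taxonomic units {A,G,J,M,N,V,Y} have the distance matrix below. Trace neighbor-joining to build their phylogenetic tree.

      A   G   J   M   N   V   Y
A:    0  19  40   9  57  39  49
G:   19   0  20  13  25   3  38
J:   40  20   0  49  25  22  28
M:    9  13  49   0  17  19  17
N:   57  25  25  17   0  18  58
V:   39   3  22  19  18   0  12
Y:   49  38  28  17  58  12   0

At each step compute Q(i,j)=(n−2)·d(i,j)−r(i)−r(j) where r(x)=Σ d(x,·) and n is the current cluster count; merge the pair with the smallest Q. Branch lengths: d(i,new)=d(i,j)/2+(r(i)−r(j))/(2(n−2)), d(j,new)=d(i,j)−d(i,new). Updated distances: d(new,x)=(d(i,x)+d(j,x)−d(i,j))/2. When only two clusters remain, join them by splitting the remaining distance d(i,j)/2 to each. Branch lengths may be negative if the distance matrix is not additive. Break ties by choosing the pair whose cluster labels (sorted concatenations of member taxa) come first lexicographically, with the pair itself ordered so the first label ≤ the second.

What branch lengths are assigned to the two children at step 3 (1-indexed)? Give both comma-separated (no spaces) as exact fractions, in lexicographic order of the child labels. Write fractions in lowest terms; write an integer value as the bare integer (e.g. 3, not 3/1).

43/4,57/4

1. join A+M (d=9, Q=-292) ⇒ AM; edges |A|=67/5, |M|=-22/5
  updated: d(AM,G)=23/2, d(AM,J)=40, d(AM,N)=65/2, d(AM,V)=49/2, d(AM,Y)=57/2
2. join V+Y (d=12, Q=-196) ⇒ VY; edges |V|=-37/8, |Y|=133/8
  updated: d(AM,VY)=41/2, d(G,VY)=29/2, d(J,VY)=19, d(N,VY)=32
3. join J+N (d=25, Q=-287/2) ⇒ JN; edges |J|=43/4, |N|=57/4
  updated: d(AM,JN)=95/4, d(G,JN)=10, d(JN,VY)=13
4. join AM+G (d=23/2, Q=-275/4) ⇒ AGM; edges |AM|=171/16, |G|=13/16
  updated: d(AGM,JN)=89/8, d(AGM,VY)=47/4
5. join AGM+JN (d=89/8, Q=-287/8) ⇒ AGJMN; edges |AGM|=79/16, |JN|=99/16
  updated: d(AGJMN,VY)=109/16
6. join AGJMN+VY (d=109/16) ⇒ AGJMNVY; edges |AGJMN|=109/32, |VY|=109/32
final tree: ((((A:67/5,M:-22/5):171/16,G:13/16):79/16,(J:43/4,N:57/4):99/16):109/32,(V:-37/8,Y:133/8):109/32)
total length: 1207/16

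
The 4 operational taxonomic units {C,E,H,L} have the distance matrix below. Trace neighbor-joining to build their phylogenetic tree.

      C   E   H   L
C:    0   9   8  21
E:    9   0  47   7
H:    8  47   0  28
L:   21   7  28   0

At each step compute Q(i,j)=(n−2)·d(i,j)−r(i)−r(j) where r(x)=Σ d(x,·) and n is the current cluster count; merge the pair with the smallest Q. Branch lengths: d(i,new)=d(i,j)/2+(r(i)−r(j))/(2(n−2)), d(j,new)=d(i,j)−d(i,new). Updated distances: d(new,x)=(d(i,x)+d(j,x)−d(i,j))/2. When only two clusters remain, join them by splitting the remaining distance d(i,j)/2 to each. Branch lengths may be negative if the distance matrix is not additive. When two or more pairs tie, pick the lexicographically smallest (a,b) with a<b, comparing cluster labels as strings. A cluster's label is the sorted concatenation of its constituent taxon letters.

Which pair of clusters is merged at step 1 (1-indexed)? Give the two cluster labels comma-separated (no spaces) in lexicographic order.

C,H

1. join C+H (d=8, Q=-105) ⇒ CH; edges |C|=-29/4, |H|=61/4
  updated: d(CH,E)=24, d(CH,L)=41/2
2. join CH+E (d=24, Q=-103/2) ⇒ CEH; edges |CH|=75/4, |E|=21/4
  updated: d(CEH,L)=7/4
3. join CEH+L (d=7/4) ⇒ CEHL; edges |CEH|=7/8, |L|=7/8
final tree: (((C:-29/4,H:61/4):75/4,E:21/4):7/8,L:7/8)
total length: 135/4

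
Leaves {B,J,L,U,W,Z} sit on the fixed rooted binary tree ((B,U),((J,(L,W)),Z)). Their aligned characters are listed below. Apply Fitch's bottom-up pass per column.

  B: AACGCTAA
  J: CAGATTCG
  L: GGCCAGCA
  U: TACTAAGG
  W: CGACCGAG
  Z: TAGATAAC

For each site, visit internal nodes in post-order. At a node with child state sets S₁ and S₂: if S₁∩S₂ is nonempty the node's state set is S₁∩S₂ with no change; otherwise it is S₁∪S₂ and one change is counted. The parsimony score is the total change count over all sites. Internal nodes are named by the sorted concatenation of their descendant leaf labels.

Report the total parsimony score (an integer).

23

BU@0: {A} ∪ {T} = {A,T} (union, +1)
LW@0: {G} ∪ {C} = {C,G} (union, +1)
JLW@0: {C} ∩ {C,G} = {C} (intersection, +0)
JLWZ@0: {C} ∪ {T} = {C,T} (union, +1)
BJLUWZ@0: {A,T} ∩ {C,T} = {T} (intersection, +0)
BU@1: {A} ∩ {A} = {A} (intersection, +0)
LW@1: {G} ∩ {G} = {G} (intersection, +0)
JLW@1: {A} ∪ {G} = {A,G} (union, +1)
JLWZ@1: {A,G} ∩ {A} = {A} (intersection, +0)
BJLUWZ@1: {A} ∩ {A} = {A} (intersection, +0)
BU@2: {C} ∩ {C} = {C} (intersection, +0)
LW@2: {C} ∪ {A} = {A,C} (union, +1)
JLW@2: {G} ∪ {A,C} = {A,C,G} (union, +1)
JLWZ@2: {A,C,G} ∩ {G} = {G} (intersection, +0)
BJLUWZ@2: {C} ∪ {G} = {C,G} (union, +1)
BU@3: {G} ∪ {T} = {G,T} (union, +1)
LW@3: {C} ∩ {C} = {C} (intersection, +0)
JLW@3: {A} ∪ {C} = {A,C} (union, +1)
JLWZ@3: {A,C} ∩ {A} = {A} (intersection, +0)
BJLUWZ@3: {G,T} ∪ {A} = {A,G,T} (union, +1)
BU@4: {C} ∪ {A} = {A,C} (union, +1)
LW@4: {A} ∪ {C} = {A,C} (union, +1)
JLW@4: {T} ∪ {A,C} = {A,C,T} (union, +1)
JLWZ@4: {A,C,T} ∩ {T} = {T} (intersection, +0)
BJLUWZ@4: {A,C} ∪ {T} = {A,C,T} (union, +1)
BU@5: {T} ∪ {A} = {A,T} (union, +1)
LW@5: {G} ∩ {G} = {G} (intersection, +0)
JLW@5: {T} ∪ {G} = {G,T} (union, +1)
JLWZ@5: {G,T} ∪ {A} = {A,G,T} (union, +1)
BJLUWZ@5: {A,T} ∩ {A,G,T} = {A,T} (intersection, +0)
BU@6: {A} ∪ {G} = {A,G} (union, +1)
LW@6: {C} ∪ {A} = {A,C} (union, +1)
JLW@6: {C} ∩ {A,C} = {C} (intersection, +0)
JLWZ@6: {C} ∪ {A} = {A,C} (union, +1)
BJLUWZ@6: {A,G} ∩ {A,C} = {A} (intersection, +0)
BU@7: {A} ∪ {G} = {A,G} (union, +1)
LW@7: {A} ∪ {G} = {A,G} (union, +1)
JLW@7: {G} ∩ {A,G} = {G} (intersection, +0)
JLWZ@7: {G} ∪ {C} = {C,G} (union, +1)
BJLUWZ@7: {A,G} ∩ {C,G} = {G} (intersection, +0)
per-site changes: [3, 1, 3, 3, 4, 3, 3, 3]; total = 23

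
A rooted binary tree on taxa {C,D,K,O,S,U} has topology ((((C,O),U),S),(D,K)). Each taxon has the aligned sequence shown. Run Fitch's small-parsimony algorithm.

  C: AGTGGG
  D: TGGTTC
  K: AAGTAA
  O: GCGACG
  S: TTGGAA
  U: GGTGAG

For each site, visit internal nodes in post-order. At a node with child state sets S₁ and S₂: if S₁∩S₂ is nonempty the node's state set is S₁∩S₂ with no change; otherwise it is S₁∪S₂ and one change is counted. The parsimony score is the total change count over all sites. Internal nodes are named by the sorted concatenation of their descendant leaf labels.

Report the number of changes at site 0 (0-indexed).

[col 0] CO: children C:{A}, O:{G} ∪→ {A,G}; cost 1
[col 0] COU: children CO:{A,G}, U:{G} ∩→ {G}; cost 0
[col 0] COSU: children COU:{G}, S:{T} ∪→ {G,T}; cost 1
[col 0] DK: children D:{T}, K:{A} ∪→ {A,T}; cost 1
[col 0] CDKOSU: children COSU:{G,T}, DK:{A,T} ∩→ {T}; cost 0
[col 1] CO: children C:{G}, O:{C} ∪→ {C,G}; cost 1
[col 1] COU: children CO:{C,G}, U:{G} ∩→ {G}; cost 0
[col 1] COSU: children COU:{G}, S:{T} ∪→ {G,T}; cost 1
[col 1] DK: children D:{G}, K:{A} ∪→ {A,G}; cost 1
[col 1] CDKOSU: children COSU:{G,T}, DK:{A,G} ∩→ {G}; cost 0
[col 2] CO: children C:{T}, O:{G} ∪→ {G,T}; cost 1
[col 2] COU: children CO:{G,T}, U:{T} ∩→ {T}; cost 0
[col 2] COSU: children COU:{T}, S:{G} ∪→ {G,T}; cost 1
[col 2] DK: children D:{G}, K:{G} ∩→ {G}; cost 0
[col 2] CDKOSU: children COSU:{G,T}, DK:{G} ∩→ {G}; cost 0
[col 3] CO: children C:{G}, O:{A} ∪→ {A,G}; cost 1
[col 3] COU: children CO:{A,G}, U:{G} ∩→ {G}; cost 0
[col 3] COSU: children COU:{G}, S:{G} ∩→ {G}; cost 0
[col 3] DK: children D:{T}, K:{T} ∩→ {T}; cost 0
[col 3] CDKOSU: children COSU:{G}, DK:{T} ∪→ {G,T}; cost 1
[col 4] CO: children C:{G}, O:{C} ∪→ {C,G}; cost 1
[col 4] COU: children CO:{C,G}, U:{A} ∪→ {A,C,G}; cost 1
[col 4] COSU: children COU:{A,C,G}, S:{A} ∩→ {A}; cost 0
[col 4] DK: children D:{T}, K:{A} ∪→ {A,T}; cost 1
[col 4] CDKOSU: children COSU:{A}, DK:{A,T} ∩→ {A}; cost 0
[col 5] CO: children C:{G}, O:{G} ∩→ {G}; cost 0
[col 5] COU: children CO:{G}, U:{G} ∩→ {G}; cost 0
[col 5] COSU: children COU:{G}, S:{A} ∪→ {A,G}; cost 1
[col 5] DK: children D:{C}, K:{A} ∪→ {A,C}; cost 1
[col 5] CDKOSU: children COSU:{A,G}, DK:{A,C} ∩→ {A}; cost 0
per-site changes: [3, 3, 2, 2, 3, 2]; total = 15

3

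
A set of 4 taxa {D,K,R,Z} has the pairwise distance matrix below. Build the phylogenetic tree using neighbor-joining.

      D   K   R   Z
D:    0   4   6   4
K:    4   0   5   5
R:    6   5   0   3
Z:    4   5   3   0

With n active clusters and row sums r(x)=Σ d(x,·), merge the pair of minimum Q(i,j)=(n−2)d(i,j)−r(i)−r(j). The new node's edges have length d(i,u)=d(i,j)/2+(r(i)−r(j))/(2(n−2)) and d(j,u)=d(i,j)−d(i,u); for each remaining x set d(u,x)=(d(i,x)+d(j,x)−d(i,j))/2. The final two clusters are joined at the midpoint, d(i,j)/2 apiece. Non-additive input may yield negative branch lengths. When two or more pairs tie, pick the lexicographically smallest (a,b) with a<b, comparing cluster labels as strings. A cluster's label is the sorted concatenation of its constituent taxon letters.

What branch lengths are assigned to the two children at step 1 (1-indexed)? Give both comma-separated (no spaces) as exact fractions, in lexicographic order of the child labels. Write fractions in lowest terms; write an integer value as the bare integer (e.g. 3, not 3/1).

2,2

1. join D+K (d=4, Q=-20) ⇒ DK; edges |D|=2, |K|=2
  updated: d(DK,R)=7/2, d(DK,Z)=5/2
2. join DK+R (d=7/2, Q=-9) ⇒ DKR; edges |DK|=3/2, |R|=2
  updated: d(DKR,Z)=1
3. join DKR+Z (d=1) ⇒ DKRZ; edges |DKR|=1/2, |Z|=1/2
final tree: (((D:2,K:2):3/2,R:2):1/2,Z:1/2)
total length: 17/2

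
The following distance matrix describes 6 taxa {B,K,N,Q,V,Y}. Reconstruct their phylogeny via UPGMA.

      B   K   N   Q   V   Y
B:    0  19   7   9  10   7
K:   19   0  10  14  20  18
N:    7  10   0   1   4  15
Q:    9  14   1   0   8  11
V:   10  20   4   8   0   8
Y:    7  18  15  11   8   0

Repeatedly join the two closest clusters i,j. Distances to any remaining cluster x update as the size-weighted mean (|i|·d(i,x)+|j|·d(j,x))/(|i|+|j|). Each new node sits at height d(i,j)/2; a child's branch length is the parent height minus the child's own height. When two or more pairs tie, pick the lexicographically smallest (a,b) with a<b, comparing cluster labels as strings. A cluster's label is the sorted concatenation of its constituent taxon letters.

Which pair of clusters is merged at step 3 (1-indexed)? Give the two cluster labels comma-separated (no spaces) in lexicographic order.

step 1: merge (N,Q) at d=1; branch lengths N→1/2, Q→1/2; new cluster NQ
  updated: d(B,NQ)=8, d(K,NQ)=12, d(NQ,V)=6, d(NQ,Y)=13
step 2: merge (NQ,V) at d=6; branch lengths NQ→5/2, V→3; new cluster NQV
  updated: d(B,NQV)=26/3, d(K,NQV)=44/3, d(NQV,Y)=34/3
step 3: merge (B,Y) at d=7; branch lengths B→7/2, Y→7/2; new cluster BY
  updated: d(BY,K)=37/2, d(BY,NQV)=10
step 4: merge (BY,NQV) at d=10; branch lengths BY→3/2, NQV→2; new cluster BNQVY
  updated: d(BNQVY,K)=81/5
step 5: merge (BNQVY,K) at d=81/5; branch lengths BNQVY→31/10, K→81/10; new cluster BKNQVY
final tree: (((B:7/2,Y:7/2):3/2,((N:1/2,Q:1/2):5/2,V:3):2):31/10,K:81/10)
total length: 141/5

B,Y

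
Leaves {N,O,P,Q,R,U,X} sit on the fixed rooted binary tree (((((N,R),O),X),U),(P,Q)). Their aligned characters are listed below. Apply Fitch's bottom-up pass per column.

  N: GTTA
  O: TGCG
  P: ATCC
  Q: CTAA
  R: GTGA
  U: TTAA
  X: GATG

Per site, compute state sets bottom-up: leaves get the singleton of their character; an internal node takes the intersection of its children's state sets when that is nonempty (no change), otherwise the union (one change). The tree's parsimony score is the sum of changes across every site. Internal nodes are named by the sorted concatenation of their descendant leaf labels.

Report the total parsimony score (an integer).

13

NR@0: {G} ∩ {G} = {G} (intersection, +0)
NOR@0: {G} ∪ {T} = {G,T} (union, +1)
NORX@0: {G,T} ∩ {G} = {G} (intersection, +0)
NORUX@0: {G} ∪ {T} = {G,T} (union, +1)
PQ@0: {A} ∪ {C} = {A,C} (union, +1)
NOPQRUX@0: {G,T} ∪ {A,C} = {A,C,G,T} (union, +1)
NR@1: {T} ∩ {T} = {T} (intersection, +0)
NOR@1: {T} ∪ {G} = {G,T} (union, +1)
NORX@1: {G,T} ∪ {A} = {A,G,T} (union, +1)
NORUX@1: {A,G,T} ∩ {T} = {T} (intersection, +0)
PQ@1: {T} ∩ {T} = {T} (intersection, +0)
NOPQRUX@1: {T} ∩ {T} = {T} (intersection, +0)
NR@2: {T} ∪ {G} = {G,T} (union, +1)
NOR@2: {G,T} ∪ {C} = {C,G,T} (union, +1)
NORX@2: {C,G,T} ∩ {T} = {T} (intersection, +0)
NORUX@2: {T} ∪ {A} = {A,T} (union, +1)
PQ@2: {C} ∪ {A} = {A,C} (union, +1)
NOPQRUX@2: {A,T} ∩ {A,C} = {A} (intersection, +0)
NR@3: {A} ∩ {A} = {A} (intersection, +0)
NOR@3: {A} ∪ {G} = {A,G} (union, +1)
NORX@3: {A,G} ∩ {G} = {G} (intersection, +0)
NORUX@3: {G} ∪ {A} = {A,G} (union, +1)
PQ@3: {C} ∪ {A} = {A,C} (union, +1)
NOPQRUX@3: {A,G} ∩ {A,C} = {A} (intersection, +0)
per-site changes: [4, 2, 4, 3]; total = 13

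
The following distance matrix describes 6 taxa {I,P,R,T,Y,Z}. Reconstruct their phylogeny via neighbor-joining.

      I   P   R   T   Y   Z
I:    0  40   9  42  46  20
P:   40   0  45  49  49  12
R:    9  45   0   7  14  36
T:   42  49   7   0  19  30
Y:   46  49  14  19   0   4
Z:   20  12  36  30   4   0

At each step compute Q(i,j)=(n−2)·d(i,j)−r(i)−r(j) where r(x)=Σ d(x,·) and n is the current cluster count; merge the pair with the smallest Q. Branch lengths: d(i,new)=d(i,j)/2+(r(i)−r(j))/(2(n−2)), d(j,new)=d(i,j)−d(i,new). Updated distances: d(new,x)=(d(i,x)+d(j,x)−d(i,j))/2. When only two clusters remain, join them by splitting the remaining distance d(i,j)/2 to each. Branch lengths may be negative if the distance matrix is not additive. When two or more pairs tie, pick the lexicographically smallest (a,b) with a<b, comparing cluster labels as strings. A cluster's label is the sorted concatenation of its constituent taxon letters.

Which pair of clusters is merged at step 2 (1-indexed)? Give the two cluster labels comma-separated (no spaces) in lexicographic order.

iteration 1: select P,Z (d=12, Q=-249); attach at lengths (141/8, -45/8); label the merged cluster PZ
  updated: d(I,PZ)=24, d(PZ,R)=69/2, d(PZ,T)=67/2, d(PZ,Y)=41/2
iteration 2: select I,PZ (d=24, Q=-323/2); attach at lengths (161/12, 127/12); label the merged cluster IPZ
  updated: d(IPZ,R)=39/4, d(IPZ,T)=103/4, d(IPZ,Y)=85/4
iteration 3: select IPZ,Y (d=85/4, Q=-137/2); attach at lengths (45/4, 10); label the merged cluster IPYZ
  updated: d(IPYZ,R)=5/4, d(IPYZ,T)=47/4
iteration 4: select IPYZ,R (d=5/4, Q=-20); attach at lengths (3, -7/4); label the merged cluster IPRYZ
  updated: d(IPRYZ,T)=35/4
iteration 5: select IPRYZ,T (d=35/4); attach at lengths (35/8, 35/8); label the merged cluster IPRTYZ
final tree: ((((I:161/12,(P:141/8,Z:-45/8):127/12):45/4,Y:10):3,R:-7/4):35/8,T:35/8)
total length: 269/4

I,PZ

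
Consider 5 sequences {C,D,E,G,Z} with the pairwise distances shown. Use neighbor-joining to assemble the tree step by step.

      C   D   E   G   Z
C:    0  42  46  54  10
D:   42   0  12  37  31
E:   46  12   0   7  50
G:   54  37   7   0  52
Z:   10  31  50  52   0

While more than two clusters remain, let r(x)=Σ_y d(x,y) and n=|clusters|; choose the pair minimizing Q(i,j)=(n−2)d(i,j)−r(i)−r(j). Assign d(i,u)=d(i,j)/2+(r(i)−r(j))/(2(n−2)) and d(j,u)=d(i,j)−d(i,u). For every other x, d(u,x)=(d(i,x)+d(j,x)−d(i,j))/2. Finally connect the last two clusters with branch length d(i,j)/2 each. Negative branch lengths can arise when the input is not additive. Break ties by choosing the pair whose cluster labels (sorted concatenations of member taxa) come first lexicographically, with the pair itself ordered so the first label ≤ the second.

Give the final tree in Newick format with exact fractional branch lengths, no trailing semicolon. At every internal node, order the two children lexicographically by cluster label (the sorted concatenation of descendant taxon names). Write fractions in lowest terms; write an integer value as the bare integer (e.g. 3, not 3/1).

((((C:13/2,Z:7/2):105/4,D:21/4):63/4,E:-4):11/2,G:11/2)

step 1: merge (C,Z) at d=10, Q=-265; branch lengths C→13/2, Z→7/2; new cluster CZ
  updated: d(CZ,D)=63/2, d(CZ,E)=43, d(CZ,G)=48
step 2: merge (CZ,D) at d=63/2, Q=-140; branch lengths CZ→105/4, D→21/4; new cluster CDZ
  updated: d(CDZ,E)=47/4, d(CDZ,G)=107/4
step 3: merge (CDZ,E) at d=47/4, Q=-91/2; branch lengths CDZ→63/4, E→-4; new cluster CDEZ
  updated: d(CDEZ,G)=11
step 4: merge (CDEZ,G) at d=11; branch lengths CDEZ→11/2, G→11/2; new cluster CDEGZ
final tree: ((((C:13/2,Z:7/2):105/4,D:21/4):63/4,E:-4):11/2,G:11/2)
total length: 257/4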